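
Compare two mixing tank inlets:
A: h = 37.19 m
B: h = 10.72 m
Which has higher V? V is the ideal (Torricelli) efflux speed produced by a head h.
V(A) = 27.01 m/s, V(B) = 14.5 m/s. Answer: A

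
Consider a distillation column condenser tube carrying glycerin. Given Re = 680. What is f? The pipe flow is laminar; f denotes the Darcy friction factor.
Formula: f = \frac{64}{Re}
f = 64/680 = 0.09412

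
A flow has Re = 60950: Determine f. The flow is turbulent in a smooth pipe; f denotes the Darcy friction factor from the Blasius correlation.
Formula: f = \frac{0.316}{Re^{0.25}}
f = 0.316/60950^0.25 = 0.02011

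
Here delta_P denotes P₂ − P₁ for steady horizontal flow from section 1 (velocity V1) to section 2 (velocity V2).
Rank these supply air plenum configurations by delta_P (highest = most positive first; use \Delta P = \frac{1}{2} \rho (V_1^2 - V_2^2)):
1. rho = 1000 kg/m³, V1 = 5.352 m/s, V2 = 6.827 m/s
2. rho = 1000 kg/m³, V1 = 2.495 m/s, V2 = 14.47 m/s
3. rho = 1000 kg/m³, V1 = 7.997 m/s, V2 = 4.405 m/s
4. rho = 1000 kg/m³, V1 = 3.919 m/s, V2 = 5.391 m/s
Case 1: delta_P = -8.982 kPa
Case 2: delta_P = -101.6 kPa
Case 3: delta_P = 22.27 kPa
Case 4: delta_P = -6.852 kPa
Ranking (highest first): 3, 4, 1, 2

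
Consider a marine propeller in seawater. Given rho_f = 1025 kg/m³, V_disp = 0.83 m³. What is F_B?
Formula: F_B = \rho_f g V_{disp}
F_B = 1025·9.81·0.83 = 8346 N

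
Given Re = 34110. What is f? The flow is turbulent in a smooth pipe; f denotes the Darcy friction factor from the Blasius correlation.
Formula: f = \frac{0.316}{Re^{0.25}}
f = 0.316/34110^0.25 = 0.02325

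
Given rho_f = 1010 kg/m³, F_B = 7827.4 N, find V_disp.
Formula: F_B = \rho_f g V_{disp}
Substituting knowns: 7827.4 = 1010·9.81·V_disp
Solving for V_disp: V_disp = 7827.4/(1010·9.81) = 0.79 m³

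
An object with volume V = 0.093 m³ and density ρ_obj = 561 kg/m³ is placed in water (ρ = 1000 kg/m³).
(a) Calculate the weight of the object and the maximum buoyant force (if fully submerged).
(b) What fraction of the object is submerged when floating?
(a) W=rho_obj*g*V=561*9.81*0.093=511.8 N; F_B(max)=rho*g*V=1000*9.81*0.093=912.3 N
(b) Floating fraction=rho_obj/rho=561/1000=0.561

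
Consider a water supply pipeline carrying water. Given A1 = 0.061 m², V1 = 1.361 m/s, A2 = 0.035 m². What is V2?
Formula: V_2 = \frac{A_1 V_1}{A_2}
V2 = 0.061·1.361/0.035 = 2.372 m/s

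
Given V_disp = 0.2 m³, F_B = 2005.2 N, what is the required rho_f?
Formula: F_B = \rho_f g V_{disp}
Substituting knowns: 2005.2 = rho_f·9.81·0.2
Solving for rho_f: rho_f = 2005.2/(9.81·0.2) = 1022 kg/m³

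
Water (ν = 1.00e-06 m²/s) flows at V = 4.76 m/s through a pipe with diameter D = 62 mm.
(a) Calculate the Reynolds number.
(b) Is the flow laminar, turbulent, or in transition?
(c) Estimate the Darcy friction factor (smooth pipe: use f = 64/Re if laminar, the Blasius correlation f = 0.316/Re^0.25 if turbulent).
(a) Re = V·D/ν = 4.76·0.062/1.00e-06 = 295120
(b) Flow regime: turbulent (Re > 4000)
(c) Friction factor: f = 0.316/Re^0.25 = 0.316/295120^0.25 = 0.01356 (Blasius is strictly valid for Re ≲ 1e5; used here as the smooth-pipe estimate the problem specifies)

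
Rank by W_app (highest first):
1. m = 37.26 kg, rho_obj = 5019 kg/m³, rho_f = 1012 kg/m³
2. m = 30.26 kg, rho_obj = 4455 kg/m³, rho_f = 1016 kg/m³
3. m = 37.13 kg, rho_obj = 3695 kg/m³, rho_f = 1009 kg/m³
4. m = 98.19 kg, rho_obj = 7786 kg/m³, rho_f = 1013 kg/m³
Case 1: W_app = 291.8 N
Case 2: W_app = 229.2 N
Case 3: W_app = 264.8 N
Case 4: W_app = 837.9 N
Ranking (highest first): 4, 1, 3, 2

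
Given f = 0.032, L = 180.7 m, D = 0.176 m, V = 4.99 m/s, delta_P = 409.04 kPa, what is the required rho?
Formula: \Delta P = f \frac{L}{D} \frac{\rho V^2}{2}
Substituting knowns: 409.04 = 0.032·(180.7/0.176)·0.5·rho·4.99²/1000
Solving for rho: rho = (409.04·1000)/(0.032·(180.7/0.176)·0.5·4.99²) = 1000 kg/m³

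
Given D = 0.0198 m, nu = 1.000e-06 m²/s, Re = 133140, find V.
Formula: Re = \frac{V D}{\nu}
Substituting knowns: 133140 = V·0.0198/1.000e-06
Solving for V: V = 133140·1.000e-06/0.0198 = 6.724 m/s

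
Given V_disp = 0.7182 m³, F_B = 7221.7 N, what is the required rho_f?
Formula: F_B = \rho_f g V_{disp}
Substituting knowns: 7221.7 = rho_f·9.81·0.7182
Solving for rho_f: rho_f = 7221.7/(9.81·0.7182) = 1025 kg/m³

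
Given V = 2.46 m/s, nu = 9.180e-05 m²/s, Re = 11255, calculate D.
Formula: Re = \frac{V D}{\nu}
Substituting knowns: 11255 = 2.46·D/9.180e-05
Solving for D: D = 11255·9.180e-05/2.46 = 0.42 m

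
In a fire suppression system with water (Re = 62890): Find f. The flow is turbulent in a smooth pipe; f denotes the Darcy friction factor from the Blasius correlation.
Formula: f = \frac{0.316}{Re^{0.25}}
f = 0.316/62890^0.25 = 0.01995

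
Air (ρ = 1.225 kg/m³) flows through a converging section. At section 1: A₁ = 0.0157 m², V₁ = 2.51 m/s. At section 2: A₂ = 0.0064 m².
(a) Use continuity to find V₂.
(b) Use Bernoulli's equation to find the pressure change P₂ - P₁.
(a) Continuity: A₁V₁=A₂V₂ -> V₂=A₁V₁/A₂=0.0157*2.51/0.0064=6.16 m/s
(b) Bernoulli: P₂-P₁=0.5*rho*(V₁^2-V₂^2)/1000=0.5*1.225*(2.51^2-6.16^2)/1000=-0.01938 kPa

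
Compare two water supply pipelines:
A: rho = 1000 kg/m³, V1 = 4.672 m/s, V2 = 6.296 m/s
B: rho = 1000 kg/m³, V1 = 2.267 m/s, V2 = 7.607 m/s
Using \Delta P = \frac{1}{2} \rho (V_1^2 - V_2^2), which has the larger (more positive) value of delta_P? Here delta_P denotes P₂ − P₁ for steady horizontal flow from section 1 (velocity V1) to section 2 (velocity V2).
delta_P(A) = -8.906 kPa, delta_P(B) = -26.36 kPa. Answer: A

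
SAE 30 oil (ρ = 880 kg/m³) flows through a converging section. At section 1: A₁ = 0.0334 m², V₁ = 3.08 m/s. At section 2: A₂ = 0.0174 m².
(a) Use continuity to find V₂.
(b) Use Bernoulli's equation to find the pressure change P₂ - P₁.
(a) Continuity: A₁V₁=A₂V₂ -> V₂=A₁V₁/A₂=0.0334*3.08/0.0174=5.91 m/s
(b) Bernoulli: P₂-P₁=0.5*rho*(V₁^2-V₂^2)/1000=0.5*880*(3.08^2-5.91^2)/1000=-11.19 kPa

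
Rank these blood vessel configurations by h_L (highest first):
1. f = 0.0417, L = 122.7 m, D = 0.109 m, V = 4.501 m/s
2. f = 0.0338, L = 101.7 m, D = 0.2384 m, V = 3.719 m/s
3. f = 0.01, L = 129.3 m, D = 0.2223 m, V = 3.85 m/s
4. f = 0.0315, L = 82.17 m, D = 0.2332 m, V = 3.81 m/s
Case 1: h_L = 48.47 m
Case 2: h_L = 10.16 m
Case 3: h_L = 4.394 m
Case 4: h_L = 8.212 m
Ranking (highest first): 1, 2, 4, 3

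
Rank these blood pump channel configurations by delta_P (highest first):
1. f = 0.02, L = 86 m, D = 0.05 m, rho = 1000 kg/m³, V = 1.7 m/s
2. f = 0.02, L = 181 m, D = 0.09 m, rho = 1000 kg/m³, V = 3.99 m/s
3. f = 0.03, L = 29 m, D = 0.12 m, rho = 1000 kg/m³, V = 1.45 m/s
Case 1: delta_P = 49.71 kPa
Case 2: delta_P = 320.2 kPa
Case 3: delta_P = 7.622 kPa
Ranking (highest first): 2, 1, 3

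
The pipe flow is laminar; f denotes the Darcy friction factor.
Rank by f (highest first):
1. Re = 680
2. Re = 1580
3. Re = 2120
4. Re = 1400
Case 1: f = 0.09412
Case 2: f = 0.04051
Case 3: f = 0.03019
Case 4: f = 0.04571
Ranking (highest first): 1, 4, 2, 3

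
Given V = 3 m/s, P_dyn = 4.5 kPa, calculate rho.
Formula: P_{dyn} = \frac{1}{2} \rho V^2
Substituting knowns: 4.5 = 0.5·rho·3²/1000
Solving for rho: rho = 2·(4.5·1000)/3² = 1000 kg/m³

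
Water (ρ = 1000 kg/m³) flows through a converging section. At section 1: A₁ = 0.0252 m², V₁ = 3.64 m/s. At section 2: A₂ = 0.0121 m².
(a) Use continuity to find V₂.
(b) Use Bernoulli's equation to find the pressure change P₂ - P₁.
(a) Continuity: A₁V₁=A₂V₂ -> V₂=A₁V₁/A₂=0.0252*3.64/0.0121=7.58 m/s
(b) Bernoulli: P₂-P₁=0.5*rho*(V₁^2-V₂^2)/1000=0.5*1000*(3.64^2-7.58^2)/1000=-22.1 kPa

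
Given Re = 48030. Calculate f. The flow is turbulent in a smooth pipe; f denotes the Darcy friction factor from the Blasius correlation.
Formula: f = \frac{0.316}{Re^{0.25}}
f = 0.316/48030^0.25 = 0.02135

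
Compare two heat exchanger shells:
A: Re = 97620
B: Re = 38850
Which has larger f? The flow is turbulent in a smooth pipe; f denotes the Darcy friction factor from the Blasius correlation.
f(A) = 0.01788, f(B) = 0.02251. Answer: B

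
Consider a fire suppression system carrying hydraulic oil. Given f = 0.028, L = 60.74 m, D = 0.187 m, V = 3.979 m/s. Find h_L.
Formula: h_L = f \frac{L}{D} \frac{V^2}{2g}
h_L = 0.028·(60.74/0.187)·3.979²/(2·9.81) = 7.339 m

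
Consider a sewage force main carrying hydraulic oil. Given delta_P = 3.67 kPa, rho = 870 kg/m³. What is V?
Formula: V = \sqrt{\frac{2 \Delta P}{\rho}}
V = √(2·(3.67·1000)/870) = 2.905 m/s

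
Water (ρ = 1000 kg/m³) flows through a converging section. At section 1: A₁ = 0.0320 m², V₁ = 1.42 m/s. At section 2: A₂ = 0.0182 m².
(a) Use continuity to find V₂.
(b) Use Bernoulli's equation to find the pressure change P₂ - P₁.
(a) Continuity: A₁V₁=A₂V₂ -> V₂=A₁V₁/A₂=0.0320*1.42/0.0182=2.50 m/s
(b) Bernoulli: P₂-P₁=0.5*rho*(V₁^2-V₂^2)/1000=0.5*1000*(1.42^2-2.50^2)/1000=-2.117 kPa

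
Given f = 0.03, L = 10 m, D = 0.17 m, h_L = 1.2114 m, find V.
Formula: h_L = f \frac{L}{D} \frac{V^2}{2g}
Substituting knowns: 1.2114 = 0.03·(10/0.17)·V²/(2·9.81)
Solving for V: V = √(1.2114·2·9.81/(0.03·(10/0.17))) = 3.67 m/s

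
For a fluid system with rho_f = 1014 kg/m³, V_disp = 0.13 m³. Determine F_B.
Formula: F_B = \rho_f g V_{disp}
F_B = 1014·9.81·0.13 = 1293 N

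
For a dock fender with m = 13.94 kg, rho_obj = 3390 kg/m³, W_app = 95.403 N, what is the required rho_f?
Formula: W_{app} = mg\left(1 - \frac{\rho_f}{\rho_{obj}}\right)
Substituting knowns: 95.403 = 13.94·9.81·(1 − rho_f/3390)
Solving for rho_f: rho_f = 3390·(1 − 95.403/(13.94·9.81)) = 1025 kg/m³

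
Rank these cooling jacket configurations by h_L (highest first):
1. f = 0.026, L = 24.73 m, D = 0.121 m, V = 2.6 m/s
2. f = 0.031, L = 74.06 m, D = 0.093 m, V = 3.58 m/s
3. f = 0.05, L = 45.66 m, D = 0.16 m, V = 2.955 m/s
Case 1: h_L = 1.831 m
Case 2: h_L = 16.13 m
Case 3: h_L = 6.35 m
Ranking (highest first): 2, 3, 1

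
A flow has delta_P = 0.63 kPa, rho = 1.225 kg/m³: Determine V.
Formula: V = \sqrt{\frac{2 \Delta P}{\rho}}
V = √(2·(0.63·1000)/1.225) = 32.07 m/s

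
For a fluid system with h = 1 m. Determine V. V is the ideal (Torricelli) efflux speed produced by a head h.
Formula: V = \sqrt{2 g h}
V = √(2·9.81·1) = 4.429 m/s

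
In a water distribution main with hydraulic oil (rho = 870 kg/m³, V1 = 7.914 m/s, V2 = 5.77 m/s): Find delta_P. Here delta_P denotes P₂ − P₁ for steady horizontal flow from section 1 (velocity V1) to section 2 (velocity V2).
Formula: \Delta P = \frac{1}{2} \rho (V_1^2 - V_2^2)
delta_P = 0.5·870·(7.914² − 5.77²)/1000 = 12.76 kPa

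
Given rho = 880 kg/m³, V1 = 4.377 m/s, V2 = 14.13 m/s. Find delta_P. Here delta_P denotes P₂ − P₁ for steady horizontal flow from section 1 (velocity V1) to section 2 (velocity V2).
Formula: \Delta P = \frac{1}{2} \rho (V_1^2 - V_2^2)
delta_P = 0.5·880·(4.377² − 14.13²)/1000 = -79.42 kPa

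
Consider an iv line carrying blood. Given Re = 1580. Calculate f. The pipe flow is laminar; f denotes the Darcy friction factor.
Formula: f = \frac{64}{Re}
f = 64/1580 = 0.04051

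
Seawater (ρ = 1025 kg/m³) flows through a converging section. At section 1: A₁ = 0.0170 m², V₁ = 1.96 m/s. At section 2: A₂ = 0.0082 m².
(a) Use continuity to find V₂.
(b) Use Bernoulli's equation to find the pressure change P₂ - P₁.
(a) Continuity: A₁V₁=A₂V₂ -> V₂=A₁V₁/A₂=0.0170*1.96/0.0082=4.06 m/s
(b) Bernoulli: P₂-P₁=0.5*rho*(V₁^2-V₂^2)/1000=0.5*1025*(1.96^2-4.06^2)/1000=-6.479 kPa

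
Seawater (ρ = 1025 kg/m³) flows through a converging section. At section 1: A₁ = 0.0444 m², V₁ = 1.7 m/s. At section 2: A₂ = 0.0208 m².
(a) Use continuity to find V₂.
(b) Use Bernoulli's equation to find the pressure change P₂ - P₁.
(a) Continuity: A₁V₁=A₂V₂ -> V₂=A₁V₁/A₂=0.0444*1.7/0.0208=3.63 m/s
(b) Bernoulli: P₂-P₁=0.5*rho*(V₁^2-V₂^2)/1000=0.5*1025*(1.7^2-3.63^2)/1000=-5.272 kPa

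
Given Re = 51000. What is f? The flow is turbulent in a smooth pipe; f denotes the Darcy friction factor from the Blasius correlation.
Formula: f = \frac{0.316}{Re^{0.25}}
f = 0.316/51000^0.25 = 0.02103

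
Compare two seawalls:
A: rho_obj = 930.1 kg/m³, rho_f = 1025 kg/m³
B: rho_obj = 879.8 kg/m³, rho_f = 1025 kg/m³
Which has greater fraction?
fraction(A) = 0.9074, fraction(B) = 0.8583. Answer: A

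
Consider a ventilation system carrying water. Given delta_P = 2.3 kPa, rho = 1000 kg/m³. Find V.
Formula: V = \sqrt{\frac{2 \Delta P}{\rho}}
V = √(2·(2.3·1000)/1000) = 2.145 m/s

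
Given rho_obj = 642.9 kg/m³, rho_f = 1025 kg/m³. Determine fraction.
Formula: f_{sub} = \frac{\rho_{obj}}{\rho_f}
fraction = 642.9/1025 = 0.6272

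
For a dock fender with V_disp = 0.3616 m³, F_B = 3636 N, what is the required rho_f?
Formula: F_B = \rho_f g V_{disp}
Substituting knowns: 3636 = rho_f·9.81·0.3616
Solving for rho_f: rho_f = 3636/(9.81·0.3616) = 1025 kg/m³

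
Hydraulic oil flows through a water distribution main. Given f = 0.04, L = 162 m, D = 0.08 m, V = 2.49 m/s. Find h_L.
Formula: h_L = f \frac{L}{D} \frac{V^2}{2g}
h_L = 0.04·(162/0.08)·2.49²/(2·9.81) = 25.6 m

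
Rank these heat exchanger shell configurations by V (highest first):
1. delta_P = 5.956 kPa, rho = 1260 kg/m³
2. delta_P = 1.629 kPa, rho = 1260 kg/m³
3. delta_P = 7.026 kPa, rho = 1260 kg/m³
Case 1: V = 3.075 m/s
Case 2: V = 1.608 m/s
Case 3: V = 3.34 m/s
Ranking (highest first): 3, 1, 2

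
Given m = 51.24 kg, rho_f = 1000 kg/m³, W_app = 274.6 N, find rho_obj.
Formula: W_{app} = mg\left(1 - \frac{\rho_f}{\rho_{obj}}\right)
Substituting knowns: 274.6 = 51.24·9.81·(1 − 1000/rho_obj)
Solving for rho_obj: rho_obj = 1000/(1 − 274.6/(51.24·9.81)) = 2204 kg/m³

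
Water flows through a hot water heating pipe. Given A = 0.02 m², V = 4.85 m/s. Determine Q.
Formula: Q = A V
Q = 0.02·4.85·1000 = 97 L/s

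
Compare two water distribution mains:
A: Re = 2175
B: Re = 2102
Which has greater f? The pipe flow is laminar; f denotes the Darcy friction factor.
f(A) = 0.02943, f(B) = 0.03045. Answer: B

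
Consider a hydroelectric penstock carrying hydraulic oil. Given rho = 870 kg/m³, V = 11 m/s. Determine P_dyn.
Formula: P_{dyn} = \frac{1}{2} \rho V^2
P_dyn = 0.5·870·11²/1000 = 52.63 kPa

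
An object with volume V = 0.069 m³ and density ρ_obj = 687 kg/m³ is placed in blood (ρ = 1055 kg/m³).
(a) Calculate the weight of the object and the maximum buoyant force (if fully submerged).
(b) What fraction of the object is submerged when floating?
(a) W=rho_obj*g*V=687*9.81*0.069=465.0 N; F_B(max)=rho*g*V=1055*9.81*0.069=714.1 N
(b) Floating fraction=rho_obj/rho=687/1055=0.651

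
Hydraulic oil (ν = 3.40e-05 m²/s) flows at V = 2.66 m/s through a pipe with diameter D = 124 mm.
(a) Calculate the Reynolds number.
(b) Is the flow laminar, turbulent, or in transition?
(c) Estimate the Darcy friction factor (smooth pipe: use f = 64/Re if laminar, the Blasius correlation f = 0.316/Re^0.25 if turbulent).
(a) Re = V·D/ν = 2.66·0.124/3.40e-05 = 9701.2
(b) Flow regime: turbulent (Re > 4000)
(c) Friction factor: f = 0.316/Re^0.25 = 0.316/9701.2^0.25 = 0.03184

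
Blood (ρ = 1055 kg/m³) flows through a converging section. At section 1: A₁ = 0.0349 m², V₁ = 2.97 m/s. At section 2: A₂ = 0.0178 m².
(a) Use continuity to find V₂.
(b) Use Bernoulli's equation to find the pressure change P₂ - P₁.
(a) Continuity: A₁V₁=A₂V₂ -> V₂=A₁V₁/A₂=0.0349*2.97/0.0178=5.82 m/s
(b) Bernoulli: P₂-P₁=0.5*rho*(V₁^2-V₂^2)/1000=0.5*1055*(2.97^2-5.82^2)/1000=-13.21 kPa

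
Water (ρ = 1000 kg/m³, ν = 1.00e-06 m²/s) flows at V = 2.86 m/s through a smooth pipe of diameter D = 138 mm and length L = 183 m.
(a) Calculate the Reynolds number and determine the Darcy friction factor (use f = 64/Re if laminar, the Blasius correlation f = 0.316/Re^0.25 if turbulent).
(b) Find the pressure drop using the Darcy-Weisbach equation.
(a) Re = V·D/ν = 2.86·0.138/1.00e-06 = 394680 → turbulent (Re > 4000); f = 0.316/Re^0.25 = 0.316/394680^0.25 = 0.012607 (Blasius is strictly valid for Re ≲ 1e5; used here as the smooth-pipe estimate the problem specifies)
(b) Darcy-Weisbach: ΔP = f·(L/D)·½ρV²/1000 = 0.012607·(183/0.138)·½·1000·2.86²/1000 = 68.37 kPa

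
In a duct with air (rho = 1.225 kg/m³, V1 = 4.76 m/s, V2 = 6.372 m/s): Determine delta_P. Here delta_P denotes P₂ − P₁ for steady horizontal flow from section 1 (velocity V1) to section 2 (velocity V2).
Formula: \Delta P = \frac{1}{2} \rho (V_1^2 - V_2^2)
delta_P = 0.5·1.225·(4.76² − 6.372²)/1000 = -0.01099 kPa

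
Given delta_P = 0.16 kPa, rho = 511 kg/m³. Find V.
Formula: V = \sqrt{\frac{2 \Delta P}{\rho}}
V = √(2·(0.16·1000)/511) = 0.7913 m/s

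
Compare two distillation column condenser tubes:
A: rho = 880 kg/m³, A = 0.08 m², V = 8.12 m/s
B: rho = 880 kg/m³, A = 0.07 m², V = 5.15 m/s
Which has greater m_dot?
m_dot(A) = 571.6 kg/s, m_dot(B) = 317.2 kg/s. Answer: A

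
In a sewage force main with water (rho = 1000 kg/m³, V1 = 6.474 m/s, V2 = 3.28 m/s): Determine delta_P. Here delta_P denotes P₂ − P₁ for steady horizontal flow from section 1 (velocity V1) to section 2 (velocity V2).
Formula: \Delta P = \frac{1}{2} \rho (V_1^2 - V_2^2)
delta_P = 0.5·1000·(6.474² − 3.28²)/1000 = 15.58 kPa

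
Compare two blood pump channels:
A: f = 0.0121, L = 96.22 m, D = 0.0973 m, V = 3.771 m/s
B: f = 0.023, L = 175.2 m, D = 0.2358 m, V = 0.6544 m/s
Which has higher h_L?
h_L(A) = 8.673 m, h_L(B) = 0.373 m. Answer: A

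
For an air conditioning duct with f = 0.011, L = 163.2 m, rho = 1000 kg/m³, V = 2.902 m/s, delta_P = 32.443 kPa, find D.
Formula: \Delta P = f \frac{L}{D} \frac{\rho V^2}{2}
Substituting knowns: 32.443 = 0.011·(163.2/D)·0.5·1000·2.902²/1000
Solving for D: D = 0.011·163.2·0.5·1000·2.902²/(32.443·1000) = 0.233 m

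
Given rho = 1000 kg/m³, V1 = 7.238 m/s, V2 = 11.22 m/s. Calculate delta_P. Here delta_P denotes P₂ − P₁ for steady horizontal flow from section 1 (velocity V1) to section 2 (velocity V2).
Formula: \Delta P = \frac{1}{2} \rho (V_1^2 - V_2^2)
delta_P = 0.5·1000·(7.238² − 11.22²)/1000 = -36.75 kPa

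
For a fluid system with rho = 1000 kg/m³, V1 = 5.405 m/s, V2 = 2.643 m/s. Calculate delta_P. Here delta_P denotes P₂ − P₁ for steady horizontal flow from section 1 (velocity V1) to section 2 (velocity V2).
Formula: \Delta P = \frac{1}{2} \rho (V_1^2 - V_2^2)
delta_P = 0.5·1000·(5.405² − 2.643²)/1000 = 11.11 kPa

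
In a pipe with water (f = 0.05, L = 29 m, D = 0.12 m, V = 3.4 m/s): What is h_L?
Formula: h_L = f \frac{L}{D} \frac{V^2}{2g}
h_L = 0.05·(29/0.12)·3.4²/(2·9.81) = 7.119 m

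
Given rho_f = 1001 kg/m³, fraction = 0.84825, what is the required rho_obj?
Formula: f_{sub} = \frac{\rho_{obj}}{\rho_f}
Substituting knowns: 0.84825 = rho_obj/1001
Solving for rho_obj: rho_obj = 0.84825·1001 = 849.1 kg/m³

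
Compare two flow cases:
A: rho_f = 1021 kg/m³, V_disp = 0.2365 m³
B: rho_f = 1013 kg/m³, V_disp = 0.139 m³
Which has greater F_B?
F_B(A) = 2369 N, F_B(B) = 1381 N. Answer: A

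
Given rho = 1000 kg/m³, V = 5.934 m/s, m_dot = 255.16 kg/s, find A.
Formula: \dot{m} = \rho A V
Substituting knowns: 255.16 = 1000·A·5.934
Solving for A: A = 255.16/(1000·5.934) = 0.043 m²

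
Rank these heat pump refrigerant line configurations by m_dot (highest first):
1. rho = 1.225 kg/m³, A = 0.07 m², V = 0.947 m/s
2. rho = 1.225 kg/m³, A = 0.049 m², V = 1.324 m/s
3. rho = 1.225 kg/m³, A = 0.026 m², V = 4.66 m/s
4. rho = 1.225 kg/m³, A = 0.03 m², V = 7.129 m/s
Case 1: m_dot = 0.08121 kg/s
Case 2: m_dot = 0.07947 kg/s
Case 3: m_dot = 0.1484 kg/s
Case 4: m_dot = 0.262 kg/s
Ranking (highest first): 4, 3, 1, 2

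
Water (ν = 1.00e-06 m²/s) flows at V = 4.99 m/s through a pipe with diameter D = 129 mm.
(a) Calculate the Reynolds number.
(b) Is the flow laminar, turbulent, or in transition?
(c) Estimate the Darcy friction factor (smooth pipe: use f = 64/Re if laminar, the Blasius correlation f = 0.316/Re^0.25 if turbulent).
(a) Re = V·D/ν = 4.99·0.129/1.00e-06 = 643710
(b) Flow regime: turbulent (Re > 4000)
(c) Friction factor: f = 0.316/Re^0.25 = 0.316/643710^0.25 = 0.01116 (Blasius is strictly valid for Re ≲ 1e5; used here as the smooth-pipe estimate the problem specifies)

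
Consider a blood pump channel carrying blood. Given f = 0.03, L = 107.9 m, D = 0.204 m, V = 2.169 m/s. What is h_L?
Formula: h_L = f \frac{L}{D} \frac{V^2}{2g}
h_L = 0.03·(107.9/0.204)·2.169²/(2·9.81) = 3.805 m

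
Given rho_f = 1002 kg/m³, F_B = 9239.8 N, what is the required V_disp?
Formula: F_B = \rho_f g V_{disp}
Substituting knowns: 9239.8 = 1002·9.81·V_disp
Solving for V_disp: V_disp = 9239.8/(1002·9.81) = 0.94 m³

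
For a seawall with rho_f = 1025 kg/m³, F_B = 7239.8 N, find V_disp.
Formula: F_B = \rho_f g V_{disp}
Substituting knowns: 7239.8 = 1025·9.81·V_disp
Solving for V_disp: V_disp = 7239.8/(1025·9.81) = 0.72 m³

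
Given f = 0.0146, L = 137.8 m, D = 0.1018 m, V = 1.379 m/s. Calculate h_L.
Formula: h_L = f \frac{L}{D} \frac{V^2}{2g}
h_L = 0.0146·(137.8/0.1018)·1.379²/(2·9.81) = 1.916 m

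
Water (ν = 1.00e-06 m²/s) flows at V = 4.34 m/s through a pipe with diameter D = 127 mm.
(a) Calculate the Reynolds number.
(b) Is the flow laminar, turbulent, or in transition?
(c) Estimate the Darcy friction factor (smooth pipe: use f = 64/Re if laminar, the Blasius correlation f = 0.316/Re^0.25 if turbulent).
(a) Re = V·D/ν = 4.34·0.127/1.00e-06 = 551180
(b) Flow regime: turbulent (Re > 4000)
(c) Friction factor: f = 0.316/Re^0.25 = 0.316/551180^0.25 = 0.0116 (Blasius is strictly valid for Re ≲ 1e5; used here as the smooth-pipe estimate the problem specifies)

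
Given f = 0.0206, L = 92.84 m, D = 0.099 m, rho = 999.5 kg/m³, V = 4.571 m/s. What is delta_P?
Formula: \Delta P = f \frac{L}{D} \frac{\rho V^2}{2}
delta_P = 0.0206·(92.84/0.099)·0.5·999.5·4.571²/1000 = 201.7 kPa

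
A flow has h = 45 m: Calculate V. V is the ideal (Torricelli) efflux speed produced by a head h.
Formula: V = \sqrt{2 g h}
V = √(2·9.81·45) = 29.71 m/s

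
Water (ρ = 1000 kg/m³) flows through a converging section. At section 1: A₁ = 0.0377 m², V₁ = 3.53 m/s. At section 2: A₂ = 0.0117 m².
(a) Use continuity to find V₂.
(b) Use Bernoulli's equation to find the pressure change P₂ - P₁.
(a) Continuity: A₁V₁=A₂V₂ -> V₂=A₁V₁/A₂=0.0377*3.53/0.0117=11.37 m/s
(b) Bernoulli: P₂-P₁=0.5*rho*(V₁^2-V₂^2)/1000=0.5*1000*(3.53^2-11.37^2)/1000=-58.41 kPa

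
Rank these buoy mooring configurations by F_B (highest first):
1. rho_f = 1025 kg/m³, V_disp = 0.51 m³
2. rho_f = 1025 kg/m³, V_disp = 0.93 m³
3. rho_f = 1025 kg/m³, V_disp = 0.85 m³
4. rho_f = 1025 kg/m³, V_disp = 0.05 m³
Case 1: F_B = 5128 N
Case 2: F_B = 9351 N
Case 3: F_B = 8547 N
Case 4: F_B = 502.8 N
Ranking (highest first): 2, 3, 1, 4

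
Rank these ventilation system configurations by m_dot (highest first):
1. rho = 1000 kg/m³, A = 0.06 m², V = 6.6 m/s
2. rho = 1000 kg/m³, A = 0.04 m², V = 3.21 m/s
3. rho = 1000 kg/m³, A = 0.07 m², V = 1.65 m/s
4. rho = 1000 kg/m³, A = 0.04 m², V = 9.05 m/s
Case 1: m_dot = 396 kg/s
Case 2: m_dot = 128.4 kg/s
Case 3: m_dot = 115.5 kg/s
Case 4: m_dot = 362 kg/s
Ranking (highest first): 1, 4, 2, 3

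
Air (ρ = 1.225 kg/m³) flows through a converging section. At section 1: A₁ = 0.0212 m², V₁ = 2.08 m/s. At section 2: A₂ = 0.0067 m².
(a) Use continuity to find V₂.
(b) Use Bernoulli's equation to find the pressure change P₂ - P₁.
(a) Continuity: A₁V₁=A₂V₂ -> V₂=A₁V₁/A₂=0.0212*2.08/0.0067=6.58 m/s
(b) Bernoulli: P₂-P₁=0.5*rho*(V₁^2-V₂^2)/1000=0.5*1.225*(2.08^2-6.58^2)/1000=-0.02387 kPa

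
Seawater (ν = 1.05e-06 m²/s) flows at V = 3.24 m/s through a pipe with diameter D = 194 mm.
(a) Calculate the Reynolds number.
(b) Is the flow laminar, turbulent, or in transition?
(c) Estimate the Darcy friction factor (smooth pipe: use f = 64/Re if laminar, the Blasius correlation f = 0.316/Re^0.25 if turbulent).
(a) Re = V·D/ν = 3.24·0.194/1.05e-06 = 598630
(b) Flow regime: turbulent (Re > 4000)
(c) Friction factor: f = 0.316/Re^0.25 = 0.316/598630^0.25 = 0.01136 (Blasius is strictly valid for Re ≲ 1e5; used here as the smooth-pipe estimate the problem specifies)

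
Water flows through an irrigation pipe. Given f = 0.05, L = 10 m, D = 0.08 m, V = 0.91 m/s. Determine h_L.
Formula: h_L = f \frac{L}{D} \frac{V^2}{2g}
h_L = 0.05·(10/0.08)·0.91²/(2·9.81) = 0.2638 m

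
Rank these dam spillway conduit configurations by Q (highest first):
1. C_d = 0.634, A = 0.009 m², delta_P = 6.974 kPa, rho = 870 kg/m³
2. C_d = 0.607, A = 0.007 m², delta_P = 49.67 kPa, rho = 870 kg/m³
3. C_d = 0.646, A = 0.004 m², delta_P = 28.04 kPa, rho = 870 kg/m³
Case 1: Q = 22.85 L/s
Case 2: Q = 45.4 L/s
Case 3: Q = 20.75 L/s
Ranking (highest first): 2, 1, 3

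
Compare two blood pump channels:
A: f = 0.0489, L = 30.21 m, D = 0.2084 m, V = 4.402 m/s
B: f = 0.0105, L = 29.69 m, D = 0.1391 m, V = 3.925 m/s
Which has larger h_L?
h_L(A) = 7.001 m, h_L(B) = 1.76 m. Answer: A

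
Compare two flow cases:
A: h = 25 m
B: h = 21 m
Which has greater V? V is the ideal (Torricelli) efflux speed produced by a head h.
V(A) = 22.15 m/s, V(B) = 20.3 m/s. Answer: A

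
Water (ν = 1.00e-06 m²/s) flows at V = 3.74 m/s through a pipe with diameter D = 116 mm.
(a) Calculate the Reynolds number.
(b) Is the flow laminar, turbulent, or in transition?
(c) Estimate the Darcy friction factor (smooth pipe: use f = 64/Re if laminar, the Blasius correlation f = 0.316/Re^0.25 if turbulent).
(a) Re = V·D/ν = 3.74·0.116/1.00e-06 = 433840
(b) Flow regime: turbulent (Re > 4000)
(c) Friction factor: f = 0.316/Re^0.25 = 0.316/433840^0.25 = 0.01231 (Blasius is strictly valid for Re ≲ 1e5; used here as the smooth-pipe estimate the problem specifies)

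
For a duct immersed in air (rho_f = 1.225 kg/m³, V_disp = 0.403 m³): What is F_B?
Formula: F_B = \rho_f g V_{disp}
F_B = 1.225·9.81·0.403 = 4.843 N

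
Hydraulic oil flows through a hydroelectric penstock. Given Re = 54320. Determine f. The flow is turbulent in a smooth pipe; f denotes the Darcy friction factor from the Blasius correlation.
Formula: f = \frac{0.316}{Re^{0.25}}
f = 0.316/54320^0.25 = 0.0207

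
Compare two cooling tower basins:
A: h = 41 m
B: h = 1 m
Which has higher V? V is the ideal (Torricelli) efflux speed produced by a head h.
V(A) = 28.36 m/s, V(B) = 4.429 m/s. Answer: A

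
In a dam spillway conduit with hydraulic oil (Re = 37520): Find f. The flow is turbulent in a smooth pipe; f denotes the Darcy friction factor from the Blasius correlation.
Formula: f = \frac{0.316}{Re^{0.25}}
f = 0.316/37520^0.25 = 0.0227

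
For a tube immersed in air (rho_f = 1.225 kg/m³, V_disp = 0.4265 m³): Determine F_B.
Formula: F_B = \rho_f g V_{disp}
F_B = 1.225·9.81·0.4265 = 5.125 N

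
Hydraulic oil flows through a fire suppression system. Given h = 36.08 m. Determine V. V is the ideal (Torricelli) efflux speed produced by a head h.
Formula: V = \sqrt{2 g h}
V = √(2·9.81·36.08) = 26.61 m/s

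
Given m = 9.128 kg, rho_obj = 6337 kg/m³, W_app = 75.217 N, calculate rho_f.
Formula: W_{app} = mg\left(1 - \frac{\rho_f}{\rho_{obj}}\right)
Substituting knowns: 75.217 = 9.128·9.81·(1 − rho_f/6337)
Solving for rho_f: rho_f = 6337·(1 − 75.217/(9.128·9.81)) = 1014 kg/m³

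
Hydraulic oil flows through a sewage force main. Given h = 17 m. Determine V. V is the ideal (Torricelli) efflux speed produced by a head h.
Formula: V = \sqrt{2 g h}
V = √(2·9.81·17) = 18.26 m/s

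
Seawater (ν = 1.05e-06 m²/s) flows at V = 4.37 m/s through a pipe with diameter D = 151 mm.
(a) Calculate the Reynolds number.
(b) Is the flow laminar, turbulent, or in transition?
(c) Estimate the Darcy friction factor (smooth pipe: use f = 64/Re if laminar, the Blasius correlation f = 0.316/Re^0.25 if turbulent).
(a) Re = V·D/ν = 4.37·0.151/1.05e-06 = 628450
(b) Flow regime: turbulent (Re > 4000)
(c) Friction factor: f = 0.316/Re^0.25 = 0.316/628450^0.25 = 0.01122 (Blasius is strictly valid for Re ≲ 1e5; used here as the smooth-pipe estimate the problem specifies)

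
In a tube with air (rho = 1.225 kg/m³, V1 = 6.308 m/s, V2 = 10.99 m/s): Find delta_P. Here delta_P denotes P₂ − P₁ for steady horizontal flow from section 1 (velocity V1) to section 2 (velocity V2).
Formula: \Delta P = \frac{1}{2} \rho (V_1^2 - V_2^2)
delta_P = 0.5·1.225·(6.308² − 10.99²)/1000 = -0.04961 kPa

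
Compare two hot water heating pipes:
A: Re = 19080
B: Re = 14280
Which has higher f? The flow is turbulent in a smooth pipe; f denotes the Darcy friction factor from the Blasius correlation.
f(A) = 0.02689, f(B) = 0.02891. Answer: B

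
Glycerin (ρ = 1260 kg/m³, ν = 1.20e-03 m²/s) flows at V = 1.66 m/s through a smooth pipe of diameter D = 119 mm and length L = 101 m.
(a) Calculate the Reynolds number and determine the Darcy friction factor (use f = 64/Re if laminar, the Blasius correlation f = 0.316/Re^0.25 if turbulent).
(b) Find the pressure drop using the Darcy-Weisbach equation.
(a) Re = V·D/ν = 1.66·0.119/1.20e-03 = 164.62 → laminar (Re < 2300); f = 64/Re = 64/164.62 = 0.38877
(b) Darcy-Weisbach: ΔP = f·(L/D)·½ρV²/1000 = 0.38877·(101/0.119)·½·1260·1.66²/1000 = 572.8 kPa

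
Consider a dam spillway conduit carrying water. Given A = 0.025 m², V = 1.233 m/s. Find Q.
Formula: Q = A V
Q = 0.025·1.233·1000 = 30.83 L/s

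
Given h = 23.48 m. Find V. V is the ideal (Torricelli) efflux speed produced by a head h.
Formula: V = \sqrt{2 g h}
V = √(2·9.81·23.48) = 21.46 m/s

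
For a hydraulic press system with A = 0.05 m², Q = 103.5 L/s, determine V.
Formula: Q = A V
Substituting knowns: 103.5 = 0.05·V·1000
Solving for V: V = (103.5/1000)/0.05 = 2.07 m/s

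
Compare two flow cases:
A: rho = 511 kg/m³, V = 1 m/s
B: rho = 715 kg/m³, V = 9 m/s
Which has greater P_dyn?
P_dyn(A) = 0.2555 kPa, P_dyn(B) = 28.96 kPa. Answer: B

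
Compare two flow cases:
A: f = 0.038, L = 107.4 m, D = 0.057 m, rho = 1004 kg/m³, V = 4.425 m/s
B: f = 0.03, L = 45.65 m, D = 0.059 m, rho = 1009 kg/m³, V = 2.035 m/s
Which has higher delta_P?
delta_P(A) = 703.8 kPa, delta_P(B) = 48.5 kPa. Answer: A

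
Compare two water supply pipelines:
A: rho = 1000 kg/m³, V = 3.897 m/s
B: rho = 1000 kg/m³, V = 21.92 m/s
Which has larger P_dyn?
P_dyn(A) = 7.593 kPa, P_dyn(B) = 240.2 kPa. Answer: B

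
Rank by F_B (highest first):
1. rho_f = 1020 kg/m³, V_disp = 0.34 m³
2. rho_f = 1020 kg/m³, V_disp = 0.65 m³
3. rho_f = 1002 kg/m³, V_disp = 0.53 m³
Case 1: F_B = 3402 N
Case 2: F_B = 6504 N
Case 3: F_B = 5210 N
Ranking (highest first): 2, 3, 1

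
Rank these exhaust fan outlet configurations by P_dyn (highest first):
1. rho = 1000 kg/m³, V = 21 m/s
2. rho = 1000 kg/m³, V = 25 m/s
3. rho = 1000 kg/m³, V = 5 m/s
Case 1: P_dyn = 220.5 kPa
Case 2: P_dyn = 312.5 kPa
Case 3: P_dyn = 12.5 kPa
Ranking (highest first): 2, 1, 3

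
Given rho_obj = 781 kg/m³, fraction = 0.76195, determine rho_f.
Formula: f_{sub} = \frac{\rho_{obj}}{\rho_f}
Substituting knowns: 0.76195 = 781/rho_f
Solving for rho_f: rho_f = 781/0.76195 = 1025 kg/m³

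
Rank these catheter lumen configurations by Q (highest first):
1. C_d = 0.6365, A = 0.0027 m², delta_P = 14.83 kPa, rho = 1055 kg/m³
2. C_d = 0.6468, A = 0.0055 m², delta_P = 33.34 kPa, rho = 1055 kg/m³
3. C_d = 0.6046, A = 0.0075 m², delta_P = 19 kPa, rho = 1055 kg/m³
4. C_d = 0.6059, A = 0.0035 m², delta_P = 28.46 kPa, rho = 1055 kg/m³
Case 1: Q = 9.112 L/s
Case 2: Q = 28.28 L/s
Case 3: Q = 27.21 L/s
Case 4: Q = 15.58 L/s
Ranking (highest first): 2, 3, 4, 1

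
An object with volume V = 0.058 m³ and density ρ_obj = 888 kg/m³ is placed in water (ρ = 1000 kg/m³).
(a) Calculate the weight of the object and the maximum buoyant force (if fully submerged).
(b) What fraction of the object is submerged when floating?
(a) W=rho_obj*g*V=888*9.81*0.058=505.3 N; F_B(max)=rho*g*V=1000*9.81*0.058=569.0 N
(b) Floating fraction=rho_obj/rho=888/1000=0.888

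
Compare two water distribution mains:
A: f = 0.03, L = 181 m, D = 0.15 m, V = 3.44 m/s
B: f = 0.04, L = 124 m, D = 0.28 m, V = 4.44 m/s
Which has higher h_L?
h_L(A) = 21.83 m, h_L(B) = 17.8 m. Answer: A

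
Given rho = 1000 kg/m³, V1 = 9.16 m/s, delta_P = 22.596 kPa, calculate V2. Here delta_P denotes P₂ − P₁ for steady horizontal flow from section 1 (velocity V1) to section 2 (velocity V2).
Formula: \Delta P = \frac{1}{2} \rho (V_1^2 - V_2^2)
Substituting knowns: 22.596 = 0.5·1000·(9.16² − V2²)/1000
Solving for V2: V2 = √(9.16² − 2·(22.596·1000)/1000) = 6.222 m/s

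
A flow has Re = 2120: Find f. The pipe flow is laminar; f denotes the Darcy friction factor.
Formula: f = \frac{64}{Re}
f = 64/2120 = 0.03019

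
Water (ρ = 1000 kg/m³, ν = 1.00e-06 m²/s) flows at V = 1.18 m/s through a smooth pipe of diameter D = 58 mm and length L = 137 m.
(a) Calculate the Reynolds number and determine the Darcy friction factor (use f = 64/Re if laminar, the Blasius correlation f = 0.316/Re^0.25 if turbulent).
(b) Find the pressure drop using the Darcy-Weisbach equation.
(a) Re = V·D/ν = 1.18·0.058/1.00e-06 = 68440 → turbulent (Re > 4000); f = 0.316/Re^0.25 = 0.316/68440^0.25 = 0.019537
(b) Darcy-Weisbach: ΔP = f·(L/D)·½ρV²/1000 = 0.019537·(137/0.058)·½·1000·1.18²/1000 = 32.13 kPa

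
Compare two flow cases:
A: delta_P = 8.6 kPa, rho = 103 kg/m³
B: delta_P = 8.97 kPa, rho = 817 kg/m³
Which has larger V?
V(A) = 12.92 m/s, V(B) = 4.686 m/s. Answer: A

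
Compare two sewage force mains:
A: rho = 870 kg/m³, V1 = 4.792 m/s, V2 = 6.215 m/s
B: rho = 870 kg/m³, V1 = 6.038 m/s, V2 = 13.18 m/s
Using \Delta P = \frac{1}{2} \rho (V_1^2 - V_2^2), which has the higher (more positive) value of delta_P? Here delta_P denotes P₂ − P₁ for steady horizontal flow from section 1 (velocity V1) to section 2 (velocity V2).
delta_P(A) = -6.813 kPa, delta_P(B) = -59.71 kPa. Answer: A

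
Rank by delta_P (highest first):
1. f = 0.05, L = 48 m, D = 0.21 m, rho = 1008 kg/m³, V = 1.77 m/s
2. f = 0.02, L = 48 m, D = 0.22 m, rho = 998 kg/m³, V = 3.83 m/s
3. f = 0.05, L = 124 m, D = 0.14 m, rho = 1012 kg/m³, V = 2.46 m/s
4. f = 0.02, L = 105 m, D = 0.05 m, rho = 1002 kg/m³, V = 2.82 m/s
Case 1: delta_P = 18.05 kPa
Case 2: delta_P = 31.94 kPa
Case 3: delta_P = 135.6 kPa
Case 4: delta_P = 167.3 kPa
Ranking (highest first): 4, 3, 2, 1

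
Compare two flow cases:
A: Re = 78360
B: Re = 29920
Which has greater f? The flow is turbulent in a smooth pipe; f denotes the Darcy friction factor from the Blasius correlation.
f(A) = 0.01889, f(B) = 0.02403. Answer: B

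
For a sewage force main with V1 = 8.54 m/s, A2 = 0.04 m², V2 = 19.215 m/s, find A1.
Formula: V_2 = \frac{A_1 V_1}{A_2}
Substituting knowns: 19.215 = A1·8.54/0.04
Solving for A1: A1 = 19.215·0.04/8.54 = 0.09 m²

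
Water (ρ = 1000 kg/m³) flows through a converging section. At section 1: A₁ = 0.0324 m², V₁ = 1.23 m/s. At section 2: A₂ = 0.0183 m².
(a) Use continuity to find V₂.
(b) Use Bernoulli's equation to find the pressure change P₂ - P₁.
(a) Continuity: A₁V₁=A₂V₂ -> V₂=A₁V₁/A₂=0.0324*1.23/0.0183=2.18 m/s
(b) Bernoulli: P₂-P₁=0.5*rho*(V₁^2-V₂^2)/1000=0.5*1000*(1.23^2-2.18^2)/1000=-1.62 kPa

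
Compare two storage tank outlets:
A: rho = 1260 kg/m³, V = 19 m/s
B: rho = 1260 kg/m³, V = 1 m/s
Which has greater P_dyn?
P_dyn(A) = 227.4 kPa, P_dyn(B) = 0.63 kPa. Answer: A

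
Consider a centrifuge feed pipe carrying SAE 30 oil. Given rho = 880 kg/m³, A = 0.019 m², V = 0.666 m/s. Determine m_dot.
Formula: \dot{m} = \rho A V
m_dot = 880·0.019·0.666 = 11.14 kg/s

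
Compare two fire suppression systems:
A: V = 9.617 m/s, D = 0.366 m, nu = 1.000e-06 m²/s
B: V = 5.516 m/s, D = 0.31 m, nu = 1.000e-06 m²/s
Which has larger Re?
Re(A) = 3.520e+06, Re(B) = 1.710e+06. Answer: A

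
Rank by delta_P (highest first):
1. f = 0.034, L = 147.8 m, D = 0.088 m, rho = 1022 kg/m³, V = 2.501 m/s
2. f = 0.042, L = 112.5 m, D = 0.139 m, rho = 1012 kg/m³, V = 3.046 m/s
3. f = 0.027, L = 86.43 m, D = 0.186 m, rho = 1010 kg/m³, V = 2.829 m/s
Case 1: delta_P = 182.5 kPa
Case 2: delta_P = 159.6 kPa
Case 3: delta_P = 50.71 kPa
Ranking (highest first): 1, 2, 3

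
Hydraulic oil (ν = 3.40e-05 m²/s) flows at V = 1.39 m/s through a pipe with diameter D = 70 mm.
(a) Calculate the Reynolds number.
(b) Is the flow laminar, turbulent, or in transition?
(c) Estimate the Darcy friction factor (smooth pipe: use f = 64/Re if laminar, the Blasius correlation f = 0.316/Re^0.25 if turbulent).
(a) Re = V·D/ν = 1.39·0.07/3.40e-05 = 2861.8
(b) Flow regime: transition (2300 ≤ Re ≤ 4000)
(c) Friction factor: f ≈ 0.04 (transitional regime, no simple correlation)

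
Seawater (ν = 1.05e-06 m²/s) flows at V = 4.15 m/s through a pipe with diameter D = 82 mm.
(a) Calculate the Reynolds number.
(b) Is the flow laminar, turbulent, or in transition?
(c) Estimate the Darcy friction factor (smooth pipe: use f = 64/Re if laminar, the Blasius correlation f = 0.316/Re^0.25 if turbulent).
(a) Re = V·D/ν = 4.15·0.082/1.05e-06 = 324100
(b) Flow regime: turbulent (Re > 4000)
(c) Friction factor: f = 0.316/Re^0.25 = 0.316/324100^0.25 = 0.01324 (Blasius is strictly valid for Re ≲ 1e5; used here as the smooth-pipe estimate the problem specifies)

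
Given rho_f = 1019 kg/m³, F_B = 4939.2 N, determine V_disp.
Formula: F_B = \rho_f g V_{disp}
Substituting knowns: 4939.2 = 1019·9.81·V_disp
Solving for V_disp: V_disp = 4939.2/(1019·9.81) = 0.4941 m³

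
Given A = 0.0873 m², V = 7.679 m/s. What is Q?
Formula: Q = A V
Q = 0.0873·7.679·1000 = 670.4 L/s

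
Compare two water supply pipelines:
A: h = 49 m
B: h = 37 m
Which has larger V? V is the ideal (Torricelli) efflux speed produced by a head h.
V(A) = 31.01 m/s, V(B) = 26.94 m/s. Answer: A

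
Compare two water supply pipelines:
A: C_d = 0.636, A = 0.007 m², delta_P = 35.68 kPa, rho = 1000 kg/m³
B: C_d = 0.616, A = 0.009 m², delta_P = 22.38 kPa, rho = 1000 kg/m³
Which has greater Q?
Q(A) = 37.61 L/s, Q(B) = 37.09 L/s. Answer: A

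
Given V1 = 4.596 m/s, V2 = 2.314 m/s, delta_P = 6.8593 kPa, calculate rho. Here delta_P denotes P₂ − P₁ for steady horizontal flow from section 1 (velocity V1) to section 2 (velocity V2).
Formula: \Delta P = \frac{1}{2} \rho (V_1^2 - V_2^2)
Substituting knowns: 6.8593 = 0.5·rho·(4.596² − 2.314²)/1000
Solving for rho: rho = 2·(6.8593·1000)/(4.596² − 2.314²) = 870 kg/m³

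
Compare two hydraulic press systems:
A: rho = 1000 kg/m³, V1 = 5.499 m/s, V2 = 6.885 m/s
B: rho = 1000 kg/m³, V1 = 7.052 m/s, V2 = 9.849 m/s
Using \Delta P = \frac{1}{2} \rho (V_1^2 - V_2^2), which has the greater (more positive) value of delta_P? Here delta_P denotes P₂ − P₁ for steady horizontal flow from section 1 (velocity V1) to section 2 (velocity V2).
delta_P(A) = -8.582 kPa, delta_P(B) = -23.64 kPa. Answer: A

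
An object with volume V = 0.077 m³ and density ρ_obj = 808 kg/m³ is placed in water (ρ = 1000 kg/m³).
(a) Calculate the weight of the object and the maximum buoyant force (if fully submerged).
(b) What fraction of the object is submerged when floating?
(a) W=rho_obj*g*V=808*9.81*0.077=610.3 N; F_B(max)=rho*g*V=1000*9.81*0.077=755.4 N
(b) Floating fraction=rho_obj/rho=808/1000=0.808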